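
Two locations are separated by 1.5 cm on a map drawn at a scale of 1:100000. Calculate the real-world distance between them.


ground = 1.5 cm * 100000 / 100 = 1500.0 m = 1.5 km

1.5 km


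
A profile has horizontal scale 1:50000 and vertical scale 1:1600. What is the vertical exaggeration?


VE = horizontal_scale / vertical_scale = 50000 / 1600 = 31.25

31.25x


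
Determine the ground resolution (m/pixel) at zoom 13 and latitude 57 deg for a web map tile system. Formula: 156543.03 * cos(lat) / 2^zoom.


res = 156543.03 * cos(57) / 2^13 = 156543.03 * 0.54463904 / 8192 = 10.41 m/pixel

10.41 m/pixel


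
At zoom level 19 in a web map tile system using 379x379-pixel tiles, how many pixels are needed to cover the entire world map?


tiles per axis = 2^19 = 524288
total tiles = 524288^2 = 274877906944
pixels per axis = 524288 * 379 = 198705152
total pixels = 198705152^2 = 39483737431343104

39483737431343104 pixels


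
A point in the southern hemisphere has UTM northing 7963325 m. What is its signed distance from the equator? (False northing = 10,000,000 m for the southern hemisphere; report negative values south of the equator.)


For southern: actual = 7963325 - 10000000 = -2036675 m

-2036675 m


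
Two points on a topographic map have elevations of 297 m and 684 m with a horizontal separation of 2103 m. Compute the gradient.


gradient = (684 - 297) / 2103 = 387 / 2103 = 0.184

0.184


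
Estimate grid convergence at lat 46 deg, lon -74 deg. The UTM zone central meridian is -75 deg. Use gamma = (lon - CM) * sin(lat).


gamma = (-74 - -75) * sin(46) = 1 * 0.71934 = 0.719 degrees

0.719 degrees


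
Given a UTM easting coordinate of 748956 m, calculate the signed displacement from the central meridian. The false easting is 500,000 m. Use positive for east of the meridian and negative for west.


displacement = 748956 - 500000 = 248956 m

248956 m


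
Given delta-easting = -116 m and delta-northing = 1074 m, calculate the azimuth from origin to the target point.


az = atan2(-116, 1074) = -6.2 deg
adjusted to 0-360: 353.8 degrees

353.8 degrees


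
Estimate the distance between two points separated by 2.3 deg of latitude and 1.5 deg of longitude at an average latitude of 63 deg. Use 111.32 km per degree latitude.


dlat_km = 2.3 * 111.32 = 256.036
dlon_km = 1.5 * 111.32 * cos(63) ≈ 75.807
dist = sqrt(256.036^2 + 75.807^2) ≈ 267.0 km

267.0 km


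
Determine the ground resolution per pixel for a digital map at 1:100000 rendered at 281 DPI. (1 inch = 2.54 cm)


pixel_cm = 2.54 / 281 ≈ 0.009039 cm
ground = pixel_cm * 100000 / 100 = 2.54 * 100000 / (281 * 100) = 254000 / 28100 ≈ 9.04 m

9.04 m


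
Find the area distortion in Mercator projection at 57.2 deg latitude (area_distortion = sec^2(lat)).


area_distortion = 1/cos^2(57.2) = 3.408

3.408


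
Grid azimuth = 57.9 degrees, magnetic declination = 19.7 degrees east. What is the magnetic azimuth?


magnetic azimuth = grid azimuth - declination (east +ve)
mag_az = 57.9 - 19.7 = 38.2 degrees

38.2 degrees


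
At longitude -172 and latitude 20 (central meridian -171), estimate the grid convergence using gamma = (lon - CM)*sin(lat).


gamma = (-172 - -171) * sin(20) = -1 * 0.34202 = -0.342 degrees

-0.342 degrees


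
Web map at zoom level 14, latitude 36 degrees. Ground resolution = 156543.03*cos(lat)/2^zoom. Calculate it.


res = 156543.03 * cos(36) / 2^14 = 156543.03 * 0.80901699 / 16384 = 7.73 m/pixel

7.73 m/pixel


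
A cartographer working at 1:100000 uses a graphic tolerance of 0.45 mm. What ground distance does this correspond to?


ground = 0.45 mm * 100000 / 1000 = 45.0 m

45.0 m


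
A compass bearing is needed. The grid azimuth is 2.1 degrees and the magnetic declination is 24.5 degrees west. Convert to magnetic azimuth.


magnetic azimuth = grid azimuth - declination (east +ve)
mag_az = 2.1 - -24.5 = 26.6 degrees

26.6 degrees


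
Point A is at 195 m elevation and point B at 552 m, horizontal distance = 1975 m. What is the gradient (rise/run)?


gradient = (552 - 195) / 1975 = 357 / 1975 = 0.1808

0.1808


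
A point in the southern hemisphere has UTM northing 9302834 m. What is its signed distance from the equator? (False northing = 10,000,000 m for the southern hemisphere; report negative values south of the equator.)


For southern: actual = 9302834 - 10000000 = -697166 m

-697166 m


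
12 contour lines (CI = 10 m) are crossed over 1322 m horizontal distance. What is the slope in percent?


elevation change = 12 * 10 = 120 m
slope = 120 / 1322 * 100 = 9.1%

9.1%


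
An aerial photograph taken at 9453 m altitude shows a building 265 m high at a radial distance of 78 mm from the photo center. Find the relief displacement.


d = h * r / H = 265 * 78 / 9453 = 2.19 mm

2.19 mm


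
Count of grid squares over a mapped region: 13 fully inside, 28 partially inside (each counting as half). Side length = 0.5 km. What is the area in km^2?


effective squares = 13 + 28 * 0.5 = 27.0
area = 27.0 * 0.25 = 6.75 km^2

6.75 km^2


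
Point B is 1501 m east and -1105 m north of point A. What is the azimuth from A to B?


az = atan2(1501, -1105) = 126.4 deg
adjusted to 0-360: 126.4 degrees

126.4 degrees


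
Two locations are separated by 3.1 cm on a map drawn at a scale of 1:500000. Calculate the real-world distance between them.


ground = 3.1 cm * 500000 / 100 = 15500.0 m = 15.5 km

15.5 km


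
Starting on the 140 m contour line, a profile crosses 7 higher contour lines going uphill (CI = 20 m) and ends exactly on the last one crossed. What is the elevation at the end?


elevation = 140 + 7 * 20 = 280 m

280 m


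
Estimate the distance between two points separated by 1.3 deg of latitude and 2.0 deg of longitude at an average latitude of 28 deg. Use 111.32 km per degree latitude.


dlat_km = 1.3 * 111.32 = 144.716
dlon_km = 2.0 * 111.32 * cos(28) ≈ 196.579
dist = sqrt(144.716^2 + 196.579^2) ≈ 244.1 km

244.1 km


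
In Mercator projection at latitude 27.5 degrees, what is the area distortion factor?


area_distortion = 1/cos^2(27.5) = 1.271

1.271


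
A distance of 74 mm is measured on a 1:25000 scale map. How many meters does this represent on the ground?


ground = 74 mm * 25000 / 1000 = 1850.0 m

1850.0 m


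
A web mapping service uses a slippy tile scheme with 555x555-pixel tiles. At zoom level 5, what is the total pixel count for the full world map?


tiles per axis = 2^5 = 32
total tiles = 32^2 = 1024
pixels per axis = 32 * 555 = 17760
total pixels = 17760^2 = 315417600

315417600 pixels


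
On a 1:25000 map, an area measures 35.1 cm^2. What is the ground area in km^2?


ground_area = 35.1 * (25000/100)^2 = 2193750.0 m^2 = 2.19375 km^2 ≈ 2.194 km^2

2.194 km^2


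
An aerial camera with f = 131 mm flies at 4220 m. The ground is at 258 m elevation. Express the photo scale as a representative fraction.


scale = f / (H - h) = 131 mm / 3962 m = 131 / 3962000 = 1:30244

1:30244


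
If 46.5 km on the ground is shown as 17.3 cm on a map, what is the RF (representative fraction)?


ground = 46.5 km = 4650000 cm; RF denominator = ground / map = 4650000 / 17.3 ≈ 268786; RF = 1:268786

1:268786


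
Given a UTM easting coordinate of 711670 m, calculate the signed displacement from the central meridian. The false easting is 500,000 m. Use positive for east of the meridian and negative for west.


displacement = 711670 - 500000 = 211670 m

211670 m


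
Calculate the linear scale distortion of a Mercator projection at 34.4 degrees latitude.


SF = 1 / cos(34.4) = 1 / 0.825113 = 1.212

1.212


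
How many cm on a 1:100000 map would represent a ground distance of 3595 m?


map_cm = 3595 * 100 / 100000 = 3.595 cm ≈ 3.6 cm

3.6 cm


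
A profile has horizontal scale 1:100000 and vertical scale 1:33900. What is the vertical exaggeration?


VE = horizontal_scale / vertical_scale = 100000 / 33900 ≈ 2.9

2.9x


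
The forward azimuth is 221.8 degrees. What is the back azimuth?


back azimuth = (221.8 + 180) mod 360 = 41.8 degrees

41.8 degrees


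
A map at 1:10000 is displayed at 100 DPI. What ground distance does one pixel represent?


pixel_cm = 2.54 / 100 = 0.0254 cm
ground = pixel_cm * 10000 / 100 = 2.54 * 10000 / (100 * 100) = 25400 / 10000 = 2.54 m

2.54 m


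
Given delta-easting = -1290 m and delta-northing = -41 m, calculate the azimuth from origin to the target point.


az = atan2(-1290, -41) = -91.8 deg
adjusted to 0-360: 268.2 degrees

268.2 degrees


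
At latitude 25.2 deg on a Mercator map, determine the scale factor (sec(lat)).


SF = 1 / cos(25.2) = 1 / 0.904827 = 1.105

1.105


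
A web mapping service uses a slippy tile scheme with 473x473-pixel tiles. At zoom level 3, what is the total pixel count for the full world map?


tiles per axis = 2^3 = 8
total tiles = 8^2 = 64
pixels per axis = 8 * 473 = 3784
total pixels = 3784^2 = 14318656

14318656 pixels


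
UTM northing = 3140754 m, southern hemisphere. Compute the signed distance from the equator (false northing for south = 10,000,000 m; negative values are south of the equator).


For southern: actual = 3140754 - 10000000 = -6859246 m

-6859246 m


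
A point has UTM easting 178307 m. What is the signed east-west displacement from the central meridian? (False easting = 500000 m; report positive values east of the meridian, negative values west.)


displacement = 178307 - 500000 = -321693 m

-321693 m


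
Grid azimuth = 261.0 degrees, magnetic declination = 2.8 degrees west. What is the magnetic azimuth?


magnetic azimuth = grid azimuth - declination (east +ve)
mag_az = 261.0 - -2.8 = 263.8 degrees

263.8 degrees


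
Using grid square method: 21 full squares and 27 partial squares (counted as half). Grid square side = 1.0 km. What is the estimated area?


effective squares = 21 + 27 * 0.5 = 34.5
area = 34.5 * 1.0 = 34.5 km^2

34.5 km^2


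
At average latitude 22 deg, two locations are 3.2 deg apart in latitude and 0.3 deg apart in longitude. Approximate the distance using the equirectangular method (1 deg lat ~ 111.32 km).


dlat_km = 3.2 * 111.32 = 356.224
dlon_km = 0.3 * 111.32 * cos(22) ≈ 30.964
dist = sqrt(356.224^2 + 30.964^2) ≈ 357.6 km

357.6 km


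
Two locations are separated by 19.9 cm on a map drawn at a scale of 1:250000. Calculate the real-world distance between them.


ground = 19.9 cm * 250000 / 100 = 49750.0 m = 49.75 km

49.75 km


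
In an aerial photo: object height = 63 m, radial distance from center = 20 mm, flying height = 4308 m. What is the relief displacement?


d = h * r / H = 63 * 20 / 4308 = 0.29 mm

0.29 mm


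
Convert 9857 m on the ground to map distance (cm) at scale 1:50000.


map_cm = 9857 * 100 / 50000 = 19.714 cm ≈ 19.71 cm

19.71 cm


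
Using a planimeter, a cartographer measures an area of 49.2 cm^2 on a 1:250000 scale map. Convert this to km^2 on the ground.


ground_area = 49.2 * (250000/100)^2 = 307500000.0 m^2 = 307.5 km^2

307.5 km^2


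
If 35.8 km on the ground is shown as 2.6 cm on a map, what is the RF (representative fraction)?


ground = 35.8 km = 3580000 cm; RF denominator = ground / map = 3580000 / 2.6 ≈ 1376923; RF = 1:1376923

1:1376923


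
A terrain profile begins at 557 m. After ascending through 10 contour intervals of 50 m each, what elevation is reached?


elevation = 557 + 10 * 50 = 1057 m

1057 m


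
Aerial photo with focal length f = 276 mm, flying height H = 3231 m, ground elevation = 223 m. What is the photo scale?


scale = f / (H - h) = 276 mm / 3008 m = 276 / 3008000 = 1:10899

1:10899


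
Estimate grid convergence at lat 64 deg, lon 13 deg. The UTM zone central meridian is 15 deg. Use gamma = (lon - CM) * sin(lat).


gamma = (13 - 15) * sin(64) = -2 * 0.898794 = -1.798 degrees

-1.798 degrees


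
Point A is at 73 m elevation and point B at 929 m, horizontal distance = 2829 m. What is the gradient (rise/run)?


gradient = (929 - 73) / 2829 = 856 / 2829 = 0.3026

0.3026


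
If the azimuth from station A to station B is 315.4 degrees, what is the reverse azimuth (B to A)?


back azimuth = (315.4 + 180) mod 360 = 135.4 degrees

135.4 degrees


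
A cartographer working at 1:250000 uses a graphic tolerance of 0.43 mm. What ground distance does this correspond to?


ground = 0.43 mm * 250000 / 1000 = 107.5 m

107.5 m


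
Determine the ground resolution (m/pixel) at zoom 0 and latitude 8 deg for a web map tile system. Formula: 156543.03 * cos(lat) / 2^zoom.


res = 156543.03 * cos(8) / 2^0 = 156543.03 * 0.99026807 / 1 = 155019.56 m/pixel

155019.56 m/pixel


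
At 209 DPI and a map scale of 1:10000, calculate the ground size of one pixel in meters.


pixel_cm = 2.54 / 209 ≈ 0.012153 cm
ground = pixel_cm * 10000 / 100 = 2.54 * 10000 / (209 * 100) = 25400 / 20900 ≈ 1.22 m

1.22 m


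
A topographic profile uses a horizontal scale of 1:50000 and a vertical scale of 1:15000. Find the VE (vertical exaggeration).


VE = horizontal_scale / vertical_scale = 50000 / 15000 ≈ 3.3

3.3x


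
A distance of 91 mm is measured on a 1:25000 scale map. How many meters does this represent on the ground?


ground = 91 mm * 25000 / 1000 = 2275.0 m

2275.0 m


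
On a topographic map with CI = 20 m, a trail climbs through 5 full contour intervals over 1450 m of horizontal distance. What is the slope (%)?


elevation change = 5 * 20 = 100 m
slope = 100 / 1450 * 100 = 6.9%

6.9%


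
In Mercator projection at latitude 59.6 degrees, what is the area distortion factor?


area_distortion = 1/cos^2(59.6) = 3.905

3.905


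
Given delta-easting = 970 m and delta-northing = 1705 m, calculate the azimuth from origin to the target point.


az = atan2(970, 1705) = 29.6 deg
adjusted to 0-360: 29.6 degrees

29.6 degrees


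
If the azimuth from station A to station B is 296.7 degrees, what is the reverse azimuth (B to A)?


back azimuth = (296.7 + 180) mod 360 = 116.7 degrees

116.7 degrees


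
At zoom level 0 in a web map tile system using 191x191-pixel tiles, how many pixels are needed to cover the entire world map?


tiles per axis = 2^0 = 1
total tiles = 1^2 = 1
pixels per axis = 1 * 191 = 191
total pixels = 191^2 = 36481

36481 pixels


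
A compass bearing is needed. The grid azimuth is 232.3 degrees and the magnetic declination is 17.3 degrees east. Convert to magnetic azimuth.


magnetic azimuth = grid azimuth - declination (east +ve)
mag_az = 232.3 - 17.3 = 215.0 degrees

215.0 degrees


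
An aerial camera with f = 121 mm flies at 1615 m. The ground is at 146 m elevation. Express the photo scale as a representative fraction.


scale = f / (H - h) = 121 mm / 1469 m = 121 / 1469000 = 1:12140

1:12140


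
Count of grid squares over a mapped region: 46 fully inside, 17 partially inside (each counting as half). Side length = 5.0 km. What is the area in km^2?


effective squares = 46 + 17 * 0.5 = 54.5
area = 54.5 * 25.0 = 1362.5 km^2

1362.5 km^2


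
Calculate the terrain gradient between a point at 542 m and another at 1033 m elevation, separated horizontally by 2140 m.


gradient = (1033 - 542) / 2140 = 491 / 2140 = 0.2294

0.2294


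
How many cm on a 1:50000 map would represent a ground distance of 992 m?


map_cm = 992 * 100 / 50000 = 1.984 cm ≈ 1.98 cm

1.98 cm


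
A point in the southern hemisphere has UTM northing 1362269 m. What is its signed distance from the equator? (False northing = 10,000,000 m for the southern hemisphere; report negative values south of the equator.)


For southern: actual = 1362269 - 10000000 = -8637731 m

-8637731 m


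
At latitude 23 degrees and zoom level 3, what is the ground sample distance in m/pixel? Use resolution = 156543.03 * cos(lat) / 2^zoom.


res = 156543.03 * cos(23) / 2^3 = 156543.03 * 0.92050485 / 8 = 18012.33 m/pixel

18012.33 m/pixel


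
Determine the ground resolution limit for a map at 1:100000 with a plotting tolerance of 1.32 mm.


ground = 1.32 mm * 100000 / 1000 = 132.0 m

132.0 m


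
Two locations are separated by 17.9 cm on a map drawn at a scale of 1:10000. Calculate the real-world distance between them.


ground = 17.9 cm * 10000 / 100 = 1790.0 m = 1.79 km

1.79 km


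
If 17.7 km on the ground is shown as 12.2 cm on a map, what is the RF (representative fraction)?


ground = 17.7 km = 1770000 cm; RF denominator = ground / map = 1770000 / 12.2 ≈ 145082; RF = 1:145082

1:145082


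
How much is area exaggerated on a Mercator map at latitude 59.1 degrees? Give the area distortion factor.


area_distortion = 1/cos^2(59.1) = 3.792

3.792


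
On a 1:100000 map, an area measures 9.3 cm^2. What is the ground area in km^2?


ground_area = 9.3 * (100000/100)^2 = 9300000.0 m^2 = 9.3 km^2

9.3 km^2


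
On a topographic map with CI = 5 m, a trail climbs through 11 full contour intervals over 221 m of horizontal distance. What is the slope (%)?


elevation change = 11 * 5 = 55 m
slope = 55 / 221 * 100 = 24.9%

24.9%


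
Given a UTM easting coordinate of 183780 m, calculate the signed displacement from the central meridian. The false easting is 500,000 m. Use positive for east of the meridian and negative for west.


displacement = 183780 - 500000 = -316220 m

-316220 m


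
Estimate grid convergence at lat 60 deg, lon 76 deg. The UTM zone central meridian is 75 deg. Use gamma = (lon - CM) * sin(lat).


gamma = (76 - 75) * sin(60) = 1 * 0.866025 = 0.866 degrees

0.866 degrees


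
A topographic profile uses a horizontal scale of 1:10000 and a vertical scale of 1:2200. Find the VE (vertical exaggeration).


VE = horizontal_scale / vertical_scale = 10000 / 2200 ≈ 4.5

4.5x


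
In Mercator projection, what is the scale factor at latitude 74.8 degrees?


SF = 1 / cos(74.8) = 1 / 0.262189 = 3.814

3.814


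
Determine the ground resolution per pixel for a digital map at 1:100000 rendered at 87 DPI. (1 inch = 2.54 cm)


pixel_cm = 2.54 / 87 ≈ 0.029195 cm
ground = pixel_cm * 100000 / 100 = 2.54 * 100000 / (87 * 100) = 254000 / 8700 ≈ 29.2 m

29.2 m


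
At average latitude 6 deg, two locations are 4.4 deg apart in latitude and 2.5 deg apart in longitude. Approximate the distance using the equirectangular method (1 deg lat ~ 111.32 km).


dlat_km = 4.4 * 111.32 = 489.808
dlon_km = 2.5 * 111.32 * cos(6) ≈ 276.775
dist = sqrt(489.808^2 + 276.775^2) ≈ 562.6 km

562.6 km


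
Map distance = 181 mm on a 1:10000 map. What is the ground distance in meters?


ground = 181 mm * 10000 / 1000 = 1810.0 m

1810.0 m


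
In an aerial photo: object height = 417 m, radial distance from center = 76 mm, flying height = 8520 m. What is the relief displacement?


d = h * r / H = 417 * 76 / 8520 = 3.72 mm

3.72 mm


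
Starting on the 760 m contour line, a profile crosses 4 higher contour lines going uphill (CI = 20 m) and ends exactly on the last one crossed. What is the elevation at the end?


elevation = 760 + 4 * 20 = 840 m

840 m


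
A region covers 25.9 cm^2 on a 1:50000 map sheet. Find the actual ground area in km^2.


ground_area = 25.9 * (50000/100)^2 = 6475000.0 m^2 = 6.475 km^2

6.475 km^2


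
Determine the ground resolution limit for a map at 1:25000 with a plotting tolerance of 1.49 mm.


ground = 1.49 mm * 25000 / 1000 = 37.25 m

37.25 m


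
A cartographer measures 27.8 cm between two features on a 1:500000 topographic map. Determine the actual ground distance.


ground = 27.8 cm * 500000 / 100 = 139000.0 m = 139.0 km

139.0 km


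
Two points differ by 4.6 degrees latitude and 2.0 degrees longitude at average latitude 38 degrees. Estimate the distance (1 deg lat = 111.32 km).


dlat_km = 4.6 * 111.32 = 512.072
dlon_km = 2.0 * 111.32 * cos(38) ≈ 175.443
dist = sqrt(512.072^2 + 175.443^2) ≈ 541.3 km

541.3 km


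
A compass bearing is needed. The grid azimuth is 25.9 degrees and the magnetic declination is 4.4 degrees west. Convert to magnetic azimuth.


magnetic azimuth = grid azimuth - declination (east +ve)
mag_az = 25.9 - -4.4 = 30.3 degrees

30.3 degrees


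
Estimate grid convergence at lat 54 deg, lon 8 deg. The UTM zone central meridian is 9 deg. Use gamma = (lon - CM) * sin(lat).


gamma = (8 - 9) * sin(54) = -1 * 0.809017 = -0.809 degrees

-0.809 degrees


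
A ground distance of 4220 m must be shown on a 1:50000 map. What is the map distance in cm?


map_cm = 4220 * 100 / 50000 = 8.44 cm

8.44 cm


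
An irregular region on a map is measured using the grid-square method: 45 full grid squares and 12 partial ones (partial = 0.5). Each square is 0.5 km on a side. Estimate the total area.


effective squares = 45 + 12 * 0.5 = 51.0
area = 51.0 * 0.25 = 12.75 km^2

12.75 km^2


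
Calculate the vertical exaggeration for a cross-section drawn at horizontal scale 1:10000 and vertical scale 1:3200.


VE = horizontal_scale / vertical_scale = 10000 / 3200 = 3.125 ≈ 3.1

3.1x


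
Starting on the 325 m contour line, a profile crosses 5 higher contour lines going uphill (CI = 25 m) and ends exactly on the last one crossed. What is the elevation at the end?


elevation = 325 + 5 * 25 = 450 m

450 m


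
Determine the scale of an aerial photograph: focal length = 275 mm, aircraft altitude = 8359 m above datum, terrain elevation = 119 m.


scale = f / (H - h) = 275 mm / 8240 m = 275 / 8240000 = 1:29964

1:29964


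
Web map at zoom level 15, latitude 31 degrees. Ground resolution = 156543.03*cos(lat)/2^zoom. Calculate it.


res = 156543.03 * cos(31) / 2^15 = 156543.03 * 0.8571673 / 32768 = 4.09 m/pixel

4.09 m/pixel


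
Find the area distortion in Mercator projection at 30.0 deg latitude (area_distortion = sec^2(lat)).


area_distortion = 1/cos^2(30.0) = 1.333

1.333


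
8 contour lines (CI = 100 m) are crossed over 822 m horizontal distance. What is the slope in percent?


elevation change = 8 * 100 = 800 m
slope = 800 / 822 * 100 = 97.3%

97.3%


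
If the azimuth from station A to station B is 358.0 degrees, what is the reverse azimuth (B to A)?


back azimuth = (358.0 + 180) mod 360 = 178.0 degrees

178.0 degrees


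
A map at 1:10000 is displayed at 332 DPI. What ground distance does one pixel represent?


pixel_cm = 2.54 / 332 ≈ 0.007651 cm
ground = pixel_cm * 10000 / 100 = 2.54 * 10000 / (332 * 100) = 25400 / 33200 ≈ 0.77 m

0.77 m


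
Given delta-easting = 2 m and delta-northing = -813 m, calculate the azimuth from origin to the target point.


az = atan2(2, -813) = 179.9 deg
adjusted to 0-360: 179.9 degrees

179.9 degrees


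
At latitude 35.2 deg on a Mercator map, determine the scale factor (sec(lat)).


SF = 1 / cos(35.2) = 1 / 0.817145 = 1.224

1.224


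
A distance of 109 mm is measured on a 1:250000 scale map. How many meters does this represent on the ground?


ground = 109 mm * 250000 / 1000 = 27250.0 m

27250.0 m


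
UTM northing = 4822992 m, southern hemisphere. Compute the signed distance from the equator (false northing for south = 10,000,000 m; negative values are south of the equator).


For southern: actual = 4822992 - 10000000 = -5177008 m

-5177008 m


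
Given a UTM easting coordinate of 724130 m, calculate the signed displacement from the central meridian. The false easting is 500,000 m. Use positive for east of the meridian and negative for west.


displacement = 724130 - 500000 = 224130 m

224130 m


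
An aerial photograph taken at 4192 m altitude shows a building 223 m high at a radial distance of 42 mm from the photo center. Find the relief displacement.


d = h * r / H = 223 * 42 / 4192 = 2.23 mm

2.23 mm


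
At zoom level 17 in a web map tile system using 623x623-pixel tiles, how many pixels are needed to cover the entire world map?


tiles per axis = 2^17 = 131072
total tiles = 131072^2 = 17179869184
pixels per axis = 131072 * 623 = 81657856
total pixels = 81657856^2 = 6668005446516736

6668005446516736 pixels


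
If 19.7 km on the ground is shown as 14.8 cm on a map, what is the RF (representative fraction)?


ground = 19.7 km = 1970000 cm; RF denominator = ground / map = 1970000 / 14.8 ≈ 133108; RF = 1:133108

1:133108


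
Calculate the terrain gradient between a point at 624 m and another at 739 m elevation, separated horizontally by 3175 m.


gradient = (739 - 624) / 3175 = 115 / 3175 = 0.0362

0.0362


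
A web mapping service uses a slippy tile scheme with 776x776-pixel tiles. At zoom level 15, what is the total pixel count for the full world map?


tiles per axis = 2^15 = 32768
total tiles = 32768^2 = 1073741824
pixels per axis = 32768 * 776 = 25427968
total pixels = 25427968^2 = 646581556609024

646581556609024 pixels


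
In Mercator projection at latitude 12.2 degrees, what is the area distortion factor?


area_distortion = 1/cos^2(12.2) = 1.047

1.047


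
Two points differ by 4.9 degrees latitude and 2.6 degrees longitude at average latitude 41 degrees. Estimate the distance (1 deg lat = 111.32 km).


dlat_km = 4.9 * 111.32 = 545.468
dlon_km = 2.6 * 111.32 * cos(41) ≈ 218.437
dist = sqrt(545.468^2 + 218.437^2) ≈ 587.6 km

587.6 km


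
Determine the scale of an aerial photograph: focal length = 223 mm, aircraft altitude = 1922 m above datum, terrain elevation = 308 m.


scale = f / (H - h) = 223 mm / 1614 m = 223 / 1614000 = 1:7238

1:7238


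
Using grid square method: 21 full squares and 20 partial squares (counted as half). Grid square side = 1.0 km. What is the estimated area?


effective squares = 21 + 20 * 0.5 = 31.0
area = 31.0 * 1.0 = 31.0 km^2

31.0 km^2


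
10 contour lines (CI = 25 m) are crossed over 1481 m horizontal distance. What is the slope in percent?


elevation change = 10 * 25 = 250 m
slope = 250 / 1481 * 100 = 16.9%

16.9%


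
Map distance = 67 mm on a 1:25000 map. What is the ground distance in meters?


ground = 67 mm * 25000 / 1000 = 1675.0 m

1675.0 m


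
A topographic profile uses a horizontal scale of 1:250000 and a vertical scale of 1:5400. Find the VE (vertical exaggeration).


VE = horizontal_scale / vertical_scale = 250000 / 5400 ≈ 46.3

46.3x


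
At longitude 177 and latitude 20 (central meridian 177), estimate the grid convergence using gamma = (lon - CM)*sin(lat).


gamma = (177 - 177) * sin(20) = 0 * 0.34202 = 0.0 degrees

0.0 degrees


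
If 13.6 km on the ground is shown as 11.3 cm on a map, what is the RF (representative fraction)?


ground = 13.6 km = 1360000 cm; RF denominator = ground / map = 1360000 / 11.3 ≈ 120354; RF = 1:120354

1:120354


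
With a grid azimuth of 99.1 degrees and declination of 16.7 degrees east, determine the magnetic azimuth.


magnetic azimuth = grid azimuth - declination (east +ve)
mag_az = 99.1 - 16.7 = 82.4 degrees

82.4 degrees


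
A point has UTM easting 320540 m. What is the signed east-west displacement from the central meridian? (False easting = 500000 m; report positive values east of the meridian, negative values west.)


displacement = 320540 - 500000 = -179460 m

-179460 m


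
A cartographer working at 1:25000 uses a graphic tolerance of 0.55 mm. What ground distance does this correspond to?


ground = 0.55 mm * 25000 / 1000 = 13.75 m

13.75 m


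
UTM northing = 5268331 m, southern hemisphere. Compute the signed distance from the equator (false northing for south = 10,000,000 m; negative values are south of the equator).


For southern: actual = 5268331 - 10000000 = -4731669 m

-4731669 m


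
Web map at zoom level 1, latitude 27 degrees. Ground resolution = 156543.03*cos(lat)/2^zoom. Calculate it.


res = 156543.03 * cos(27) / 2^1 = 156543.03 * 0.89100652 / 2 = 69740.43 m/pixel

69740.43 m/pixel


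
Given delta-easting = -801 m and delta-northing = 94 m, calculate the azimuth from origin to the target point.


az = atan2(-801, 94) = -83.3 deg
adjusted to 0-360: 276.7 degrees

276.7 degrees


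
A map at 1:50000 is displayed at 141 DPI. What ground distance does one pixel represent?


pixel_cm = 2.54 / 141 ≈ 0.018014 cm
ground = pixel_cm * 50000 / 100 = 2.54 * 50000 / (141 * 100) = 127000 / 14100 ≈ 9.01 m

9.01 m


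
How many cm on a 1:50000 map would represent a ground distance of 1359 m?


map_cm = 1359 * 100 / 50000 = 2.718 cm ≈ 2.72 cm

2.72 cm


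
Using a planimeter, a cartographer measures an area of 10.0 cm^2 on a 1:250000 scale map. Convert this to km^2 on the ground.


ground_area = 10.0 * (250000/100)^2 = 62500000.0 m^2 = 62.5 km^2

62.5 km^2


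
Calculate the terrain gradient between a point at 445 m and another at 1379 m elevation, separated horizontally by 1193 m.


gradient = (1379 - 445) / 1193 = 934 / 1193 = 0.7829

0.7829


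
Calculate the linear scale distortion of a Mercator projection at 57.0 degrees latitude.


SF = 1 / cos(57.0) = 1 / 0.544639 = 1.836

1.836


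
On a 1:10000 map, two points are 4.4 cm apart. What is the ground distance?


ground = 4.4 cm * 10000 / 100 = 440.0 m

440.0 m


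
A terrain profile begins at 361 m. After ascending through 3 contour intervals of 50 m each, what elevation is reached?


elevation = 361 + 3 * 50 = 511 m

511 m


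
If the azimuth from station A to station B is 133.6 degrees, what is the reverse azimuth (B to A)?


back azimuth = (133.6 + 180) mod 360 = 313.6 degrees

313.6 degrees


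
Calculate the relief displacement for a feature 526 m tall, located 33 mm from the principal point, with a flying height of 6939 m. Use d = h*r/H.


d = h * r / H = 526 * 33 / 6939 = 2.5 mm

2.5 mm


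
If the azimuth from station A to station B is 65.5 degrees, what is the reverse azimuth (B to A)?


back azimuth = (65.5 + 180) mod 360 = 245.5 degrees

245.5 degrees


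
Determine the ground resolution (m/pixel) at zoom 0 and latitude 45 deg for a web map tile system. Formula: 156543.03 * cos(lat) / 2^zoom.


res = 156543.03 * cos(45) / 2^0 = 156543.03 * 0.70710678 / 1 = 110692.64 m/pixel

110692.64 m/pixel


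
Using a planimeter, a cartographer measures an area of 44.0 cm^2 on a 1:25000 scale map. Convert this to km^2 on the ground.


ground_area = 44.0 * (25000/100)^2 = 2750000.0 m^2 = 2.75 km^2

2.75 km^2


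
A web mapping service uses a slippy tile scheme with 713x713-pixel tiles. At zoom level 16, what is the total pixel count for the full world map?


tiles per axis = 2^16 = 65536
total tiles = 65536^2 = 4294967296
pixels per axis = 65536 * 713 = 46727168
total pixels = 46727168^2 = 2183428229300224

2183428229300224 pixels


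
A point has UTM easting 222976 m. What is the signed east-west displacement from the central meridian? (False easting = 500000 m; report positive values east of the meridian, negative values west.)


displacement = 222976 - 500000 = -277024 m

-277024 m


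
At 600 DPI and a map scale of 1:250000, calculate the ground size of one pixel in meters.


pixel_cm = 2.54 / 600 ≈ 0.004233 cm
ground = pixel_cm * 250000 / 100 = 2.54 * 250000 / (600 * 100) = 635000 / 60000 ≈ 10.58 m

10.58 m


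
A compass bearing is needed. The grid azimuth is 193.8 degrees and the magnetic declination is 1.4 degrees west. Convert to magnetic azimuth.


magnetic azimuth = grid azimuth - declination (east +ve)
mag_az = 193.8 - -1.4 = 195.2 degrees

195.2 degrees


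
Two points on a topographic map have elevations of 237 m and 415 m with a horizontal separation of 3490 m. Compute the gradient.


gradient = (415 - 237) / 3490 = 178 / 3490 = 0.051

0.051


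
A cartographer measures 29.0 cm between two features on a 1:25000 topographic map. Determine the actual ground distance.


ground = 29.0 cm * 25000 / 100 = 7250.0 m = 7.25 km

7.25 km


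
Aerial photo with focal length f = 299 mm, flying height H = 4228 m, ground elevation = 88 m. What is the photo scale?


scale = f / (H - h) = 299 mm / 4140 m = 299 / 4140000 = 1:13846

1:13846


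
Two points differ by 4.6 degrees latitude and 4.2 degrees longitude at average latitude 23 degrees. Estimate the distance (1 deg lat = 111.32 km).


dlat_km = 4.6 * 111.32 = 512.072
dlon_km = 4.2 * 111.32 * cos(23) ≈ 430.377
dist = sqrt(512.072^2 + 430.377^2) ≈ 668.9 km

668.9 km


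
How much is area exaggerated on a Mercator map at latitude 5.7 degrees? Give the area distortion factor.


area_distortion = 1/cos^2(5.7) = 1.01

1.01


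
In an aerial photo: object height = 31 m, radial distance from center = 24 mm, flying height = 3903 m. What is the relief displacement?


d = h * r / H = 31 * 24 / 3903 = 0.19 mm

0.19 mm


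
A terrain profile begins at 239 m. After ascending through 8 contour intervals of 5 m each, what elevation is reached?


elevation = 239 + 8 * 5 = 279 m

279 m


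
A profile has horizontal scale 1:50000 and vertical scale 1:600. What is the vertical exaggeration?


VE = horizontal_scale / vertical_scale = 50000 / 600 ≈ 83.3

83.3x


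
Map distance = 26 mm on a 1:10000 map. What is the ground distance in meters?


ground = 26 mm * 10000 / 1000 = 260.0 m

260.0 m


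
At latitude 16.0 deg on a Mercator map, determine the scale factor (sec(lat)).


SF = 1 / cos(16.0) = 1 / 0.961262 = 1.04

1.04


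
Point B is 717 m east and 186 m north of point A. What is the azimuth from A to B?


az = atan2(717, 186) = 75.5 deg
adjusted to 0-360: 75.5 degrees

75.5 degrees


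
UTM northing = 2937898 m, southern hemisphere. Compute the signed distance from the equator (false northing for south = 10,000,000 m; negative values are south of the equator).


For southern: actual = 2937898 - 10000000 = -7062102 m

-7062102 m


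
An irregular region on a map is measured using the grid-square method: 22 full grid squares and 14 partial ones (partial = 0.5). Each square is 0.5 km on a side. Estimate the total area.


effective squares = 22 + 14 * 0.5 = 29.0
area = 29.0 * 0.25 = 7.25 km^2

7.25 km^2


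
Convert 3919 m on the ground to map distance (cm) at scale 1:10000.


map_cm = 3919 * 100 / 10000 = 39.19 cm

39.19 cm


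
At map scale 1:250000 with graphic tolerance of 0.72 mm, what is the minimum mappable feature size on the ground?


ground = 0.72 mm * 250000 / 1000 = 180.0 m

180.0 m


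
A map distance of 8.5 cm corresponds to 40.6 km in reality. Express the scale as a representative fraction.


ground = 40.6 km = 4060000 cm; RF denominator = ground / map = 4060000 / 8.5 ≈ 477647; RF = 1:477647

1:477647


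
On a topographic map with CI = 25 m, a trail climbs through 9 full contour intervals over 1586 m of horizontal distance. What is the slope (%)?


elevation change = 9 * 25 = 225 m
slope = 225 / 1586 * 100 = 14.2%

14.2%


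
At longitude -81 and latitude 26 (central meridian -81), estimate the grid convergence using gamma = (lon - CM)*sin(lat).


gamma = (-81 - -81) * sin(26) = 0 * 0.438371 = 0.0 degrees

0.0 degrees


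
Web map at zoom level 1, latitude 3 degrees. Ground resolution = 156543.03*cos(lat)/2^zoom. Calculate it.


res = 156543.03 * cos(3) / 2^1 = 156543.03 * 0.99862953 / 2 = 78164.25 m/pixel

78164.25 m/pixel


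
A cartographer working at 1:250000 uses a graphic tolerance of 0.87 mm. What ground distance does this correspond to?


ground = 0.87 mm * 250000 / 1000 = 217.5 m

217.5 m


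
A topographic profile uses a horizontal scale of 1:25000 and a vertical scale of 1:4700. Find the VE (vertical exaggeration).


VE = horizontal_scale / vertical_scale = 25000 / 4700 ≈ 5.3

5.3x


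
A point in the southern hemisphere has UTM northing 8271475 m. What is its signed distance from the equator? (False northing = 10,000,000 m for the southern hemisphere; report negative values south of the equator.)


For southern: actual = 8271475 - 10000000 = -1728525 m

-1728525 m


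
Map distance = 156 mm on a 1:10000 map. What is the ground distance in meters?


ground = 156 mm * 10000 / 1000 = 1560.0 m

1560.0 m


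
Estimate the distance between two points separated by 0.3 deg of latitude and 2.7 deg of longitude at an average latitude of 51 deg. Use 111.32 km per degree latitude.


dlat_km = 0.3 * 111.32 = 33.396
dlon_km = 2.7 * 111.32 * cos(51) ≈ 189.151
dist = sqrt(33.396^2 + 189.151^2) ≈ 192.1 km

192.1 km


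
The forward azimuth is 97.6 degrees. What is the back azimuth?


back azimuth = (97.6 + 180) mod 360 = 277.6 degrees

277.6 degrees


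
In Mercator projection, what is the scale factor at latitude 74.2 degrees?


SF = 1 / cos(74.2) = 1 / 0.27228 = 3.673

3.673


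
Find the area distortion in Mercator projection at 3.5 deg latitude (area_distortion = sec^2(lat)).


area_distortion = 1/cos^2(3.5) = 1.004

1.004


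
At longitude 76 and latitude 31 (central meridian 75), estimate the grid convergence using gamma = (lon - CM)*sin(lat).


gamma = (76 - 75) * sin(31) = 1 * 0.515038 = 0.515 degrees

0.515 degrees


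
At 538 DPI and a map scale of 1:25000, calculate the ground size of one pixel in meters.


pixel_cm = 2.54 / 538 ≈ 0.004721 cm
ground = pixel_cm * 25000 / 100 = 2.54 * 25000 / (538 * 100) = 63500 / 53800 ≈ 1.18 m

1.18 m


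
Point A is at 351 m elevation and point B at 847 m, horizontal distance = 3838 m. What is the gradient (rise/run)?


gradient = (847 - 351) / 3838 = 496 / 3838 = 0.1292

0.1292


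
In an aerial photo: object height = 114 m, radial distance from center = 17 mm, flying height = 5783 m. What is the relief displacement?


d = h * r / H = 114 * 17 / 5783 = 0.34 mm

0.34 mm


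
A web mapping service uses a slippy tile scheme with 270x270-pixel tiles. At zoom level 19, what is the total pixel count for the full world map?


tiles per axis = 2^19 = 524288
total tiles = 524288^2 = 274877906944
pixels per axis = 524288 * 270 = 141557760
total pixels = 141557760^2 = 20038599416217600

20038599416217600 pixels


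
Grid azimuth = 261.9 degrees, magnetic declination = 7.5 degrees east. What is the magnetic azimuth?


magnetic azimuth = grid azimuth - declination (east +ve)
mag_az = 261.9 - 7.5 = 254.4 degrees

254.4 degrees


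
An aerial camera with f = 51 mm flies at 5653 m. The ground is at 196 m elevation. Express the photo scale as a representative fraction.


scale = f / (H - h) = 51 mm / 5457 m = 51 / 5457000 = 1:107000

1:107000


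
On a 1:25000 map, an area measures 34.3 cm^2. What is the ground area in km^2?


ground_area = 34.3 * (25000/100)^2 = 2143750.0 m^2 = 2.14375 km^2 ≈ 2.144 km^2

2.144 km^2


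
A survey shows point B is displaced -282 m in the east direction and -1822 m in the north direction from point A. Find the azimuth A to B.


az = atan2(-282, -1822) = -171.2 deg
adjusted to 0-360: 188.8 degrees

188.8 degrees


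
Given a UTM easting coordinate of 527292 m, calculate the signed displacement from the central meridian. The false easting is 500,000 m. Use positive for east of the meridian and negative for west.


displacement = 527292 - 500000 = 27292 m

27292 m


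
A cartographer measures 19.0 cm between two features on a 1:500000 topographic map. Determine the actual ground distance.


ground = 19.0 cm * 500000 / 100 = 95000.0 m = 95.0 km

95.0 km


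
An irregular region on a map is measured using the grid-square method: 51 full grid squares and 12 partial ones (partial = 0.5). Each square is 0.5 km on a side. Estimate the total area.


effective squares = 51 + 12 * 0.5 = 57.0
area = 57.0 * 0.25 = 14.25 km^2

14.25 km^2


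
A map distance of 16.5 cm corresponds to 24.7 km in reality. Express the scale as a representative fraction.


ground = 24.7 km = 2470000 cm; RF denominator = ground / map = 2470000 / 16.5 ≈ 149697; RF = 1:149697

1:149697
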